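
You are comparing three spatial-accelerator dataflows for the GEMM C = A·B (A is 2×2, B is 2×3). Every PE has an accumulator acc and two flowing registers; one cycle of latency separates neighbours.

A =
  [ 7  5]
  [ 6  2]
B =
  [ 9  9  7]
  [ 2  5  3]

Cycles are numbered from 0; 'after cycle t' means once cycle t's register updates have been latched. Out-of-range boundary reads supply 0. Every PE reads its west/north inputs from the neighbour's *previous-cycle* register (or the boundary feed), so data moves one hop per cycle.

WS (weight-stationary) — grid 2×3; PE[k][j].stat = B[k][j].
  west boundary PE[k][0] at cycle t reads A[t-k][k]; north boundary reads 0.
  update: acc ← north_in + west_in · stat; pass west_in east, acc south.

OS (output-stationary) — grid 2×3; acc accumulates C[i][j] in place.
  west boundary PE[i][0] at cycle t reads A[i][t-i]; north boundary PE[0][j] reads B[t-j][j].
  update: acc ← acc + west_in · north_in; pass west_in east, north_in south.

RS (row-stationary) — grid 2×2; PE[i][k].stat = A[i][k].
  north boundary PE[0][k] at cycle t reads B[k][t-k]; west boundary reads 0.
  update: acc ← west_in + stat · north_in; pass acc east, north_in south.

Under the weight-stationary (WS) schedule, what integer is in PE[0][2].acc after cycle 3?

PE[0][2].acc = 42

WS 2×3: PE[0][2] cycle-by-cycle (with neighbour feeds):
  0: (0,1).acc=0  regs=<0,0>
  0: (0,2).acc=0  regs=<0,0>
  1: (0,1).acc=63  regs=<7,63>
  1: (0,2).acc=0  regs=<0,0>
  2: (0,1).acc=54  regs=<6,54>
  2: (0,2).acc=49  regs=<7,49>
  3: (0,1).acc=0  regs=<0,0>
  3: (0,2).acc=42  regs=<6,42>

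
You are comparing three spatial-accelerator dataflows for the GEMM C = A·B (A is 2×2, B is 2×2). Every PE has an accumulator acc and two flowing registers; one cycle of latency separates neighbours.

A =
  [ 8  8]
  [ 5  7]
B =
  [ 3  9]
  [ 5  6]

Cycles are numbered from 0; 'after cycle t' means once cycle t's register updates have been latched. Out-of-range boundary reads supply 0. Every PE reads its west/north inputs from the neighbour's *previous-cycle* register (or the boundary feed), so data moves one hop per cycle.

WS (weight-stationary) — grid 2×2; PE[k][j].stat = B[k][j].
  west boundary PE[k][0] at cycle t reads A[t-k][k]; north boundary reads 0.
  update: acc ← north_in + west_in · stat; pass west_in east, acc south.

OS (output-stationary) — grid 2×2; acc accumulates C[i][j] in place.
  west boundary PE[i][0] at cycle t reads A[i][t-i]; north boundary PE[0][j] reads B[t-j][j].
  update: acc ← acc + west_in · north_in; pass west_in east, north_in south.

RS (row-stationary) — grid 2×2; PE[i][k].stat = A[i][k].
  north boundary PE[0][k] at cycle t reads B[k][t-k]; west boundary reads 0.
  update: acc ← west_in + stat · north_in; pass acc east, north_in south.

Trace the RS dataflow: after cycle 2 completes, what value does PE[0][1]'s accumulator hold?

RS (2×2). Following PE[0][1] plus its west/north inputs:
  after 0 — PE[0][0] acc=24, pass-E 24, pass-S 3
  after 0 — PE[0][1] acc=0, pass-E 0, pass-S 0
  after 1 — PE[0][0] acc=72, pass-E 72, pass-S 9
  after 1 — PE[0][1] acc=64, pass-E 64, pass-S 5
  after 2 — PE[0][0] acc=0, pass-E 0, pass-S 0
  after 2 — PE[0][1] acc=120, pass-E 120, pass-S 6

PE[0][1].acc = 120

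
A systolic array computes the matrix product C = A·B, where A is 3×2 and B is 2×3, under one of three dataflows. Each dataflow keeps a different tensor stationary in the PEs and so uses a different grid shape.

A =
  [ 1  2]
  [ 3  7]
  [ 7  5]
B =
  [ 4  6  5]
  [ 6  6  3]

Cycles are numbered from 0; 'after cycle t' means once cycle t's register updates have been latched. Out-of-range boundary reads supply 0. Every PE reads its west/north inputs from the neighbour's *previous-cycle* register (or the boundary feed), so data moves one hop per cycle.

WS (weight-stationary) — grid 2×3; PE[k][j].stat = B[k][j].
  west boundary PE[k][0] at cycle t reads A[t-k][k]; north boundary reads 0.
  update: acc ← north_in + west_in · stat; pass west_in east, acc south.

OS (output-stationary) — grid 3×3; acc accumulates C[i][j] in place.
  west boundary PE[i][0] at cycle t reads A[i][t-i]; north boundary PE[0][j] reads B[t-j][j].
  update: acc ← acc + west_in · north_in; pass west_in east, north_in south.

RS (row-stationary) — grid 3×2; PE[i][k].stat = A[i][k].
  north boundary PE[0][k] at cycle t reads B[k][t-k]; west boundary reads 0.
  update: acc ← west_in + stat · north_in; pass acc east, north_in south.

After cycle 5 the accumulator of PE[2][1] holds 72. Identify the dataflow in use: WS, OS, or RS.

WS (2×3): PE[2][1] does not exist.
OS [3×3] PE[2][1] across cycles:
  [0] (2,1) acc=0 (h:0 v:0)
  [1] (2,1) acc=0 (h:0 v:0)
  [2] (2,1) acc=0 (h:0 v:0)
  [3] (2,1) acc=42 (h:7 v:6)
  [4] (2,1) acc=72 (h:5 v:6)
  [5] (2,1) acc=72 (h:0 v:0)
RS [3×2] PE[2][1] across cycles:
  [0] (2,1) acc=0 (h:0 v:0)
  [1] (2,1) acc=0 (h:0 v:0)
  [2] (2,1) acc=0 (h:0 v:0)
  [3] (2,1) acc=58 (h:58 v:6)
  [4] (2,1) acc=72 (h:72 v:6)
  [5] (2,1) acc=50 (h:50 v:3)

dataflow = OS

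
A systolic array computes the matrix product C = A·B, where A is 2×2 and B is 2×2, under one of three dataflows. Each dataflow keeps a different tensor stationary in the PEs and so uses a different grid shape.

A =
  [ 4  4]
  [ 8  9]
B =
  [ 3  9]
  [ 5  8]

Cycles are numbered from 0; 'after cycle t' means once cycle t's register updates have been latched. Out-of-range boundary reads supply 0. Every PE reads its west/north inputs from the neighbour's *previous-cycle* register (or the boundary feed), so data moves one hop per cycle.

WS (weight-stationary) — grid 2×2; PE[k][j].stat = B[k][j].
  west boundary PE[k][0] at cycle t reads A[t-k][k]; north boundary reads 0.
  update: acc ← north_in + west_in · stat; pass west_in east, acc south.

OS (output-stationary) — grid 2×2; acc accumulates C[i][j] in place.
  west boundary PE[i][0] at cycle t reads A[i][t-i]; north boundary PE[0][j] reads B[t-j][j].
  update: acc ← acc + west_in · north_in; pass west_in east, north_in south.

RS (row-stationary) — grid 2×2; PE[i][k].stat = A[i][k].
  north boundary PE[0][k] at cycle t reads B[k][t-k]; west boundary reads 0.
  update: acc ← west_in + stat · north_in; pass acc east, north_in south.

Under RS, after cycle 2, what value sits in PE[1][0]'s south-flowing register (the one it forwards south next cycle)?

Tracing RS — 2×2 array, target PE[1][0]:
  @0  [0,0]  acc 12  |  →12  ↓3
  @0  [1,0]  acc 0  |  →0  ↓0
  @1  [0,0]  acc 36  |  →36  ↓9
  @1  [1,0]  acc 24  |  →24  ↓3
  @2  [0,0]  acc 0  |  →0  ↓0
  @2  [1,0]  acc 72  |  →72  ↓9

register = 9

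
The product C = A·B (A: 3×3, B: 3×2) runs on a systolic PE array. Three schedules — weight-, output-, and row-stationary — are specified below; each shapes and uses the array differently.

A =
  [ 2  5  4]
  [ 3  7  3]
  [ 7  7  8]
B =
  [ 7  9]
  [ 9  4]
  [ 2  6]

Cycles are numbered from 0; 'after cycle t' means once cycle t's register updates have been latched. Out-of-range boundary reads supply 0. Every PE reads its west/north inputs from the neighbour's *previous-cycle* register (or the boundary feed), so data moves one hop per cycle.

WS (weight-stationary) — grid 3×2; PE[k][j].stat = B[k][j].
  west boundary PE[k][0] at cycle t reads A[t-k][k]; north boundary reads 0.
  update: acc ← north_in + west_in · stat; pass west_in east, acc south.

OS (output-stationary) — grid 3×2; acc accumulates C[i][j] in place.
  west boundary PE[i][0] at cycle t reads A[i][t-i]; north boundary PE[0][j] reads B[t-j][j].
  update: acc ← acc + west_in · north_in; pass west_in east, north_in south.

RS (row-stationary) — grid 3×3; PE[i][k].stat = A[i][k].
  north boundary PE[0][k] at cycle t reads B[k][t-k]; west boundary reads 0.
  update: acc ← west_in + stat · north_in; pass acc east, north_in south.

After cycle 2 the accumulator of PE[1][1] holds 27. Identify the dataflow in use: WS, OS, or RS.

dataflow = OS

WS (3×2 grid), PE[1][1]:
  cycle 0: PE[1][1] → acc 0, east 0, south 0
  cycle 1: PE[1][1] → acc 0, east 0, south 0
  cycle 2: PE[1][1] → acc 38, east 5, south 38
OS (3×2 grid), PE[1][1]:
  cycle 0: PE[1][1] → acc 0, east 0, south 0
  cycle 1: PE[1][1] → acc 0, east 0, south 0
  cycle 2: PE[1][1] → acc 27, east 3, south 9
RS (3×3 grid), PE[1][1]:
  cycle 0: PE[1][1] → acc 0, east 0, south 0
  cycle 1: PE[1][1] → acc 0, east 0, south 0
  cycle 2: PE[1][1] → acc 84, east 84, south 9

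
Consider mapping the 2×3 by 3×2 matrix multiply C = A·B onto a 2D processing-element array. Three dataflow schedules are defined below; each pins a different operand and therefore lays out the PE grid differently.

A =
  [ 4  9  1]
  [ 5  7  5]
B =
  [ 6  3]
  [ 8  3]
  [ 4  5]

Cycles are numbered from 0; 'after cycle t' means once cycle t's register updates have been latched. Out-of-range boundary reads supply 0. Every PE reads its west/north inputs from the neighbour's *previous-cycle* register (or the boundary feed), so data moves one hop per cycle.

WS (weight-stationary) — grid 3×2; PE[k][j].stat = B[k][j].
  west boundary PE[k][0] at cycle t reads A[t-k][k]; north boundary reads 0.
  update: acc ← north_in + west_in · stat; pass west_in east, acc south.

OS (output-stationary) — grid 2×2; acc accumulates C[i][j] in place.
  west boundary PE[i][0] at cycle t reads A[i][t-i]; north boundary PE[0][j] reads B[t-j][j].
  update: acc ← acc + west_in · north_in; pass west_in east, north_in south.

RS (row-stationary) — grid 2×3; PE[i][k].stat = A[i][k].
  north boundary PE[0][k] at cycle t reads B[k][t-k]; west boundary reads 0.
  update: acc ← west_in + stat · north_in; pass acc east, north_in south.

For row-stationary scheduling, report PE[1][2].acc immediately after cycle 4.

PE[1][2].acc = 61

RS 2×3: PE[1][2] cycle-by-cycle (with neighbour feeds):
  t=0 PE[0][2]: acc=0 h=0 v=0
  t=0 PE[1][1]: acc=0 h=0 v=0
  t=0 PE[1][2]: acc=0 h=0 v=0
  t=1 PE[0][2]: acc=0 h=0 v=0
  t=1 PE[1][1]: acc=0 h=0 v=0
  t=1 PE[1][2]: acc=0 h=0 v=0
  t=2 PE[0][2]: acc=100 h=100 v=4
  t=2 PE[1][1]: acc=86 h=86 v=8
  t=2 PE[1][2]: acc=0 h=0 v=0
  t=3 PE[0][2]: acc=44 h=44 v=5
  t=3 PE[1][1]: acc=36 h=36 v=3
  t=3 PE[1][2]: acc=106 h=106 v=4
  t=4 PE[0][2]: acc=0 h=0 v=0
  t=4 PE[1][1]: acc=0 h=0 v=0
  t=4 PE[1][2]: acc=61 h=61 v=5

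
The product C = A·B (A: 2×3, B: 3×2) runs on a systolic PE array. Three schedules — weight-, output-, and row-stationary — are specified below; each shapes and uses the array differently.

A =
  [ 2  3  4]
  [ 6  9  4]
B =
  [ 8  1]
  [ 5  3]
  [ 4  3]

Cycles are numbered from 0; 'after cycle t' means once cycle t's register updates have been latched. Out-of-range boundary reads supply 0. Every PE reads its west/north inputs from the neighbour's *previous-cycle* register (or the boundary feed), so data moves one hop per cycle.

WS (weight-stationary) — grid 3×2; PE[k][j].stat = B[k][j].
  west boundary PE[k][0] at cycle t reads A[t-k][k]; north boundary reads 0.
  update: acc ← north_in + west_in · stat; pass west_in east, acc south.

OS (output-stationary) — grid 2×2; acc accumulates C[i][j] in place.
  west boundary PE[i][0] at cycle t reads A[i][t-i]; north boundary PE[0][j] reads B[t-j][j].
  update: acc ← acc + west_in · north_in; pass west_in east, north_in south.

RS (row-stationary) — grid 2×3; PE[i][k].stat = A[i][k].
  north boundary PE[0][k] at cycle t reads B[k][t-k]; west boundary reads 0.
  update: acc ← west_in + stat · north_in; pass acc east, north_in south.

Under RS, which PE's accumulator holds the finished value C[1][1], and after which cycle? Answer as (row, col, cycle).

RS — PE[1][2] is where C[1][1] collects:
  after 0 — PE[1][2] acc=0, pass-E 0, pass-S 0
  after 1 — PE[1][2] acc=0, pass-E 0, pass-S 0
  after 2 — PE[1][2] acc=0, pass-E 0, pass-S 0
  after 3 — PE[1][2] acc=109, pass-E 109, pass-S 4
  after 4 — PE[1][2] acc=45, pass-E 45, pass-S 3

(row, col, cycle) = (1, 2, 4)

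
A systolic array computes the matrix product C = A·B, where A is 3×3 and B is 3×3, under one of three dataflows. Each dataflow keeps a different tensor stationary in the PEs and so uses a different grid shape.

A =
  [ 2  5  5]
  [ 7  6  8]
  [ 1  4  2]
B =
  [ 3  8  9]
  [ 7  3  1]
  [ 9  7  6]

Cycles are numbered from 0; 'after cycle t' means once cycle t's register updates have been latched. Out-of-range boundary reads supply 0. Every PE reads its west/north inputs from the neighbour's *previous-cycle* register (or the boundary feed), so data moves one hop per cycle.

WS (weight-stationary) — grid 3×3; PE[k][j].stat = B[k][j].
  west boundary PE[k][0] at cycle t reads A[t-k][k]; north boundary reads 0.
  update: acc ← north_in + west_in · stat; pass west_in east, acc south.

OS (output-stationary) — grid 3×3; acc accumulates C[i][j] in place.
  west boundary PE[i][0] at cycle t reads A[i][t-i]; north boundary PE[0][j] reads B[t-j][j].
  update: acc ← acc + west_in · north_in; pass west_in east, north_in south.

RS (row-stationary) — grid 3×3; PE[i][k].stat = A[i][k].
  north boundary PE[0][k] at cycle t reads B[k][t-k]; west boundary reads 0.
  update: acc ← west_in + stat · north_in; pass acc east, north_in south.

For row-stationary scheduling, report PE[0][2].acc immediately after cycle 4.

Tracing RS — 3×3 array, target PE[0][2]:
  [0] (0,1) acc=0 (h:0 v:0)
  [0] (0,2) acc=0 (h:0 v:0)
  [1] (0,1) acc=41 (h:41 v:7)
  [1] (0,2) acc=0 (h:0 v:0)
  [2] (0,1) acc=31 (h:31 v:3)
  [2] (0,2) acc=86 (h:86 v:9)
  [3] (0,1) acc=23 (h:23 v:1)
  [3] (0,2) acc=66 (h:66 v:7)
  [4] (0,1) acc=0 (h:0 v:0)
  [4] (0,2) acc=53 (h:53 v:6)

PE[0][2].acc = 53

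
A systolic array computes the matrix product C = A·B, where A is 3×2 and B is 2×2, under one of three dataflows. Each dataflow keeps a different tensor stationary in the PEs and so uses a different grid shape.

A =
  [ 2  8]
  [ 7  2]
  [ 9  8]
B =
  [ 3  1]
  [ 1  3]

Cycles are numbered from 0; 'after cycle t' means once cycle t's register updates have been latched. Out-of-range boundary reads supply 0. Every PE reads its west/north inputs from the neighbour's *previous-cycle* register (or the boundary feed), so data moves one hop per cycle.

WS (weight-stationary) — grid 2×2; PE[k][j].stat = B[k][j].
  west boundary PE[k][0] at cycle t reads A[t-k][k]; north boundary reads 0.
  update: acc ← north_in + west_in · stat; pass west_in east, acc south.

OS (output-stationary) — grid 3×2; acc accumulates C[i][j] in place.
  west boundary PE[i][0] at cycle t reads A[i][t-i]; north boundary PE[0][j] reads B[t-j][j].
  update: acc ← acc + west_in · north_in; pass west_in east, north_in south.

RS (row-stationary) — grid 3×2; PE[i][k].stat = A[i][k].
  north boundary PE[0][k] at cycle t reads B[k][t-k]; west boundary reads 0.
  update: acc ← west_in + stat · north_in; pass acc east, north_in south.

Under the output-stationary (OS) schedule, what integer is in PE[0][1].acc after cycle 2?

OS on a 3×2 grid — tracing PE[0][1] and its feeders:
  cycle 0: PE[0][0] → acc 6, east 2, south 3
  cycle 0: PE[0][1] → acc 0, east 0, south 0
  cycle 1: PE[0][0] → acc 14, east 8, south 1
  cycle 1: PE[0][1] → acc 2, east 2, south 1
  cycle 2: PE[0][0] → acc 14, east 0, south 0
  cycle 2: PE[0][1] → acc 26, east 8, south 3

PE[0][1].acc = 26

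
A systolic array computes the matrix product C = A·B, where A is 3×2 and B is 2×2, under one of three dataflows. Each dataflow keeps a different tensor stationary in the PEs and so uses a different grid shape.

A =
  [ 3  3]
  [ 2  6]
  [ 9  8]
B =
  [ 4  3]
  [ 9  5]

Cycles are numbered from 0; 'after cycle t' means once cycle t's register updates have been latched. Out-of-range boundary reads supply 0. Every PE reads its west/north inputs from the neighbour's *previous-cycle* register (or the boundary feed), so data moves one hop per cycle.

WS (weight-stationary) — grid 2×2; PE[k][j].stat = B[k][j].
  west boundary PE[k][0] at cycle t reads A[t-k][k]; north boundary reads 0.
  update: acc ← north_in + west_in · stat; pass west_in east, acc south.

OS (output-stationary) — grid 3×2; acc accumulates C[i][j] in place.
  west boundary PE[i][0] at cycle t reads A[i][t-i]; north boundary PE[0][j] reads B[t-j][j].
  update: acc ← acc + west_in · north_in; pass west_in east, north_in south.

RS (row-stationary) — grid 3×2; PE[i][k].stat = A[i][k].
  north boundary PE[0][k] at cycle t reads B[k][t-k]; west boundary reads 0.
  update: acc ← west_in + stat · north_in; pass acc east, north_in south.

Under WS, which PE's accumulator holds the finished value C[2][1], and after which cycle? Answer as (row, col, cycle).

(row, col, cycle) = (1, 1, 4)

Under WS, C[2][1] lands at PE[1][1]:
  0: (1,1).acc=0  regs=<0,0>
  1: (1,1).acc=0  regs=<0,0>
  2: (1,1).acc=24  regs=<3,24>
  3: (1,1).acc=36  regs=<6,36>
  4: (1,1).acc=67  regs=<8,67>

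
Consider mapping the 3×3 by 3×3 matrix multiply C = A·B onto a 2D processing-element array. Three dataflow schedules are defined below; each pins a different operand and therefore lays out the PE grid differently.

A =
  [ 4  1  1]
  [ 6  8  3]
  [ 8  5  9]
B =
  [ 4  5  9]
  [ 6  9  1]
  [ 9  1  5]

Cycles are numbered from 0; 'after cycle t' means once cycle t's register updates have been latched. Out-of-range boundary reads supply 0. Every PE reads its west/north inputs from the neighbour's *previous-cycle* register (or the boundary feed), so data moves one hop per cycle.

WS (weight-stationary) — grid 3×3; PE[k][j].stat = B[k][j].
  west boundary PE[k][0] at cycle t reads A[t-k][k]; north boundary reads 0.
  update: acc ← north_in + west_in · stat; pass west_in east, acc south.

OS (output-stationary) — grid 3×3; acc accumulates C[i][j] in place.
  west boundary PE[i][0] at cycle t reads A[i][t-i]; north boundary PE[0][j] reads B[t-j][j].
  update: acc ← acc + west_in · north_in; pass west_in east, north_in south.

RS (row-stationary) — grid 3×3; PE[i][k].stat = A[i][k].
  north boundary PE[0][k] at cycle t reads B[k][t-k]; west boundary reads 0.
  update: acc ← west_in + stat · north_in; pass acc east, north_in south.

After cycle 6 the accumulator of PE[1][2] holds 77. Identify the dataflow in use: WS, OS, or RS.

WS [3×3] PE[1][2] across cycles:
  [0] (1,2) acc=0 (h:0 v:0)
  [1] (1,2) acc=0 (h:0 v:0)
  [2] (1,2) acc=0 (h:0 v:0)
  [3] (1,2) acc=37 (h:1 v:37)
  [4] (1,2) acc=62 (h:8 v:62)
  [5] (1,2) acc=77 (h:5 v:77)
  [6] (1,2) acc=0 (h:0 v:0)
OS [3×3] PE[1][2] across cycles:
  [0] (1,2) acc=0 (h:0 v:0)
  [1] (1,2) acc=0 (h:0 v:0)
  [2] (1,2) acc=0 (h:0 v:0)
  [3] (1,2) acc=54 (h:6 v:9)
  [4] (1,2) acc=62 (h:8 v:1)
  [5] (1,2) acc=77 (h:3 v:5)
  [6] (1,2) acc=77 (h:0 v:0)
RS [3×3] PE[1][2] across cycles:
  [0] (1,2) acc=0 (h:0 v:0)
  [1] (1,2) acc=0 (h:0 v:0)
  [2] (1,2) acc=0 (h:0 v:0)
  [3] (1,2) acc=99 (h:99 v:9)
  [4] (1,2) acc=105 (h:105 v:1)
  [5] (1,2) acc=77 (h:77 v:5)
  [6] (1,2) acc=0 (h:0 v:0)

dataflow = OS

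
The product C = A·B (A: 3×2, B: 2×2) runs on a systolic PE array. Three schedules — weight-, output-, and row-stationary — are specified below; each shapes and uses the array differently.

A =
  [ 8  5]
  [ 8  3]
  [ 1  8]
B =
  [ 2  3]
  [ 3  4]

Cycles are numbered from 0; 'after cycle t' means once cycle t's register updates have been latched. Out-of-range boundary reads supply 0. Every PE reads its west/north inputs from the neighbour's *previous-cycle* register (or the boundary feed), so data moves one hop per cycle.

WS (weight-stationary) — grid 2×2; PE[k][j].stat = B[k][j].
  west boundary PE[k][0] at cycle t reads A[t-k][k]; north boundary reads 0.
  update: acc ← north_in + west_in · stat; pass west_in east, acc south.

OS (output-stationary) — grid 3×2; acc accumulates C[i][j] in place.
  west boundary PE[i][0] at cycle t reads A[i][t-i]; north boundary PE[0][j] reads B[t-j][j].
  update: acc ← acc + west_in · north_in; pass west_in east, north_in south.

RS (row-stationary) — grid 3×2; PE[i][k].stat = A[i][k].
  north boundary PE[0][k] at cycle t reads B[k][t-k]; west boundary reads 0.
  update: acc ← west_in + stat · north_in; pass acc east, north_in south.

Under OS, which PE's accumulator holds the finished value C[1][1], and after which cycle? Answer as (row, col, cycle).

(row, col, cycle) = (1, 1, 3)

OS: C[1][1] accumulates in PE[1][1]:
  @0  [1,1]  acc 0  |  →0  ↓0
  @1  [1,1]  acc 0  |  →0  ↓0
  @2  [1,1]  acc 24  |  →8  ↓3
  @3  [1,1]  acc 36  |  →3  ↓4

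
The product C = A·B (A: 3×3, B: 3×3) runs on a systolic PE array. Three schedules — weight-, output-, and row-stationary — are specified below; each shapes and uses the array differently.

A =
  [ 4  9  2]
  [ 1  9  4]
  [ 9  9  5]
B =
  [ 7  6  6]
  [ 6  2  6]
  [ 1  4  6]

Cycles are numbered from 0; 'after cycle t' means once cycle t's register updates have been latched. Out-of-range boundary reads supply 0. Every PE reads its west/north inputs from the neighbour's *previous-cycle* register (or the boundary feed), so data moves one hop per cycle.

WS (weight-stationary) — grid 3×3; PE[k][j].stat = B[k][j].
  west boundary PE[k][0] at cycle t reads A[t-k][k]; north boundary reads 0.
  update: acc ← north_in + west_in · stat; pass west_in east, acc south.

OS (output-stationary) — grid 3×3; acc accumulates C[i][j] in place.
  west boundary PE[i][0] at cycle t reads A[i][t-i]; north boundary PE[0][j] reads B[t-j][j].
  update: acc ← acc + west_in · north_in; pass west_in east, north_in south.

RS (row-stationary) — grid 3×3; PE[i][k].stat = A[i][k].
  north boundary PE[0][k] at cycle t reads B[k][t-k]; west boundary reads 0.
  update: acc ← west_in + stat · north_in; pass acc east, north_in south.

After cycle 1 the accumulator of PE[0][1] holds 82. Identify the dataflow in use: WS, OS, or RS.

WS [3×3] PE[0][1] across cycles:
  0: (0,1).acc=0  regs=<0,0>
  1: (0,1).acc=24  regs=<4,24>
OS [3×3] PE[0][1] across cycles:
  0: (0,1).acc=0  regs=<0,0>
  1: (0,1).acc=24  regs=<4,6>
RS [3×3] PE[0][1] across cycles:
  0: (0,1).acc=0  regs=<0,0>
  1: (0,1).acc=82  regs=<82,6>

dataflow = RS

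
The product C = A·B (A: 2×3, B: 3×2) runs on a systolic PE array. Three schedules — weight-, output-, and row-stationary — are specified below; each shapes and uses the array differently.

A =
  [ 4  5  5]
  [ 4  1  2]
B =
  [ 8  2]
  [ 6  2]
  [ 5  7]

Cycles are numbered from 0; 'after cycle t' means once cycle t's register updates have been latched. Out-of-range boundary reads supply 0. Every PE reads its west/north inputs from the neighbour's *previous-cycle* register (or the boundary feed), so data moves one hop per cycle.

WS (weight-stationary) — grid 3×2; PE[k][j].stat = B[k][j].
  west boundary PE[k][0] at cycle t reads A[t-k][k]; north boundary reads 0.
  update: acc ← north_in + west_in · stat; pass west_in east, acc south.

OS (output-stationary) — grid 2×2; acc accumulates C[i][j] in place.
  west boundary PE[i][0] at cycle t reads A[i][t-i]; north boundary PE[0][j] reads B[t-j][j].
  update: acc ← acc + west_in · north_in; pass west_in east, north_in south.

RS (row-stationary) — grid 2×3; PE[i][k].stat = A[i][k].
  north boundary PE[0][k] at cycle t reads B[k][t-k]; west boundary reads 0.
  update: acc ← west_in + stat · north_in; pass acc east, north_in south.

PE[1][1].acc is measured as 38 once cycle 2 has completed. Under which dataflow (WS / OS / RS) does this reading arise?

WS [3×2] PE[1][1] across cycles:
  @0  [1,1]  acc 0  |  →0  ↓0
  @1  [1,1]  acc 0  |  →0  ↓0
  @2  [1,1]  acc 18  |  →5  ↓18
OS [2×2] PE[1][1] across cycles:
  @0  [1,1]  acc 0  |  →0  ↓0
  @1  [1,1]  acc 0  |  →0  ↓0
  @2  [1,1]  acc 8  |  →4  ↓2
RS [2×3] PE[1][1] across cycles:
  @0  [1,1]  acc 0  |  →0  ↓0
  @1  [1,1]  acc 0  |  →0  ↓0
  @2  [1,1]  acc 38  |  →38  ↓6

dataflow = RS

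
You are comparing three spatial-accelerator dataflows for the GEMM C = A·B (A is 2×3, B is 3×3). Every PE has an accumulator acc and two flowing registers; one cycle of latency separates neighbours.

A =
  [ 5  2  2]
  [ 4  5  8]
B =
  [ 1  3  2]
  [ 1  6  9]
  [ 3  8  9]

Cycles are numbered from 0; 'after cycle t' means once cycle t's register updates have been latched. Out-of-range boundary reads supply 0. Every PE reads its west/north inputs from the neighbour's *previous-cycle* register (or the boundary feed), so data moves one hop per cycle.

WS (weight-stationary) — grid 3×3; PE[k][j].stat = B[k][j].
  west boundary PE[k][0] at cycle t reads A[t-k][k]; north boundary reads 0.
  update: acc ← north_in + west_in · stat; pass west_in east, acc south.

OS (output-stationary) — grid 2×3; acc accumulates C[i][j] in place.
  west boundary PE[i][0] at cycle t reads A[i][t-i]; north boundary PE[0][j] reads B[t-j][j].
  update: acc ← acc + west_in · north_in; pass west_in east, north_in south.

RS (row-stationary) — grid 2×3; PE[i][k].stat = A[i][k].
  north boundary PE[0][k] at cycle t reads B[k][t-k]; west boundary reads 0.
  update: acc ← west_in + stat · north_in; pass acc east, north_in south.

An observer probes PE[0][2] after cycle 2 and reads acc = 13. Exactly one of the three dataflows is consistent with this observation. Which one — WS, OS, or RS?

dataflow = RS

— WS: 3×3; PE[0][2] trace:
  0: (0,2).acc=0  regs=<0,0>
  1: (0,2).acc=0  regs=<0,0>
  2: (0,2).acc=10  regs=<5,10>
— OS: 2×3; PE[0][2] trace:
  0: (0,2).acc=0  regs=<0,0>
  1: (0,2).acc=0  regs=<0,0>
  2: (0,2).acc=10  regs=<5,2>
— RS: 2×3; PE[0][2] trace:
  0: (0,2).acc=0  regs=<0,0>
  1: (0,2).acc=0  regs=<0,0>
  2: (0,2).acc=13  regs=<13,3>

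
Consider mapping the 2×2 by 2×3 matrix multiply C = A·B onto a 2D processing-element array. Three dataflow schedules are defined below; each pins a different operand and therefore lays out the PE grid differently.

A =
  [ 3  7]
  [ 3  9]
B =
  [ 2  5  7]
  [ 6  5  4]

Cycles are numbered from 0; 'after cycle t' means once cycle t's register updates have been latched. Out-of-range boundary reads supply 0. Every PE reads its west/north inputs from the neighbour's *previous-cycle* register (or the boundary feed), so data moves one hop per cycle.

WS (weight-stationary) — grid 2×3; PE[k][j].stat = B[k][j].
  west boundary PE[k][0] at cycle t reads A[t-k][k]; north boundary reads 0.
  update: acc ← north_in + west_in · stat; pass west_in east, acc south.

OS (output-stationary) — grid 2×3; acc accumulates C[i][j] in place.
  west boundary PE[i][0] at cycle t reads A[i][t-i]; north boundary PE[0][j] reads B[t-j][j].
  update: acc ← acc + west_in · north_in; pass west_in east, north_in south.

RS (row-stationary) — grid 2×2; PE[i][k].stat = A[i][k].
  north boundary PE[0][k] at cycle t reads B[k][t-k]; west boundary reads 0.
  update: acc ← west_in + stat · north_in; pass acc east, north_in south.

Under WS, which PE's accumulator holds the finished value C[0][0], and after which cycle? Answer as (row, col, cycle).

(row, col, cycle) = (1, 0, 1)

WS: C[0][0] accumulates in PE[1][0]:
  c0 r1c0: 0 / 0 / 0
  c1 r1c0: 48 / 7 / 48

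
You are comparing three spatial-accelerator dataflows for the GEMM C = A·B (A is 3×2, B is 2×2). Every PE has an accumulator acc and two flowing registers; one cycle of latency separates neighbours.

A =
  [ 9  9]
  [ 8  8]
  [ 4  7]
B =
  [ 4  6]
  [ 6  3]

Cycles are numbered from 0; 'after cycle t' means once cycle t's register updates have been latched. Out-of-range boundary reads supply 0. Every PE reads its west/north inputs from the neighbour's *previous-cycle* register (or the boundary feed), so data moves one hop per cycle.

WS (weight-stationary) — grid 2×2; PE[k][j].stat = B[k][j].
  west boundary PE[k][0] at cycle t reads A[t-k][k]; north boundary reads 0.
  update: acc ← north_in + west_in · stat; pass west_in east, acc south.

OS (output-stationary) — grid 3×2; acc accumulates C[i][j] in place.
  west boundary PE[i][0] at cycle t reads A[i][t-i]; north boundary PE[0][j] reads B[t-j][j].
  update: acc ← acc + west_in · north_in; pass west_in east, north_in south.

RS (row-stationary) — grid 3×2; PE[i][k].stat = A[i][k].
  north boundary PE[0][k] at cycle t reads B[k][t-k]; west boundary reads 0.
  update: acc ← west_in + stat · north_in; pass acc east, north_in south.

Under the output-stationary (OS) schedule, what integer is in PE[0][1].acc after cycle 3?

OS (3×2). Following PE[0][1] plus its west/north inputs:
  t=0 PE[0][0]: acc=36 h=9 v=4
  t=0 PE[0][1]: acc=0 h=0 v=0
  t=1 PE[0][0]: acc=90 h=9 v=6
  t=1 PE[0][1]: acc=54 h=9 v=6
  t=2 PE[0][0]: acc=90 h=0 v=0
  t=2 PE[0][1]: acc=81 h=9 v=3
  t=3 PE[0][0]: acc=90 h=0 v=0
  t=3 PE[0][1]: acc=81 h=0 v=0

PE[0][1].acc = 81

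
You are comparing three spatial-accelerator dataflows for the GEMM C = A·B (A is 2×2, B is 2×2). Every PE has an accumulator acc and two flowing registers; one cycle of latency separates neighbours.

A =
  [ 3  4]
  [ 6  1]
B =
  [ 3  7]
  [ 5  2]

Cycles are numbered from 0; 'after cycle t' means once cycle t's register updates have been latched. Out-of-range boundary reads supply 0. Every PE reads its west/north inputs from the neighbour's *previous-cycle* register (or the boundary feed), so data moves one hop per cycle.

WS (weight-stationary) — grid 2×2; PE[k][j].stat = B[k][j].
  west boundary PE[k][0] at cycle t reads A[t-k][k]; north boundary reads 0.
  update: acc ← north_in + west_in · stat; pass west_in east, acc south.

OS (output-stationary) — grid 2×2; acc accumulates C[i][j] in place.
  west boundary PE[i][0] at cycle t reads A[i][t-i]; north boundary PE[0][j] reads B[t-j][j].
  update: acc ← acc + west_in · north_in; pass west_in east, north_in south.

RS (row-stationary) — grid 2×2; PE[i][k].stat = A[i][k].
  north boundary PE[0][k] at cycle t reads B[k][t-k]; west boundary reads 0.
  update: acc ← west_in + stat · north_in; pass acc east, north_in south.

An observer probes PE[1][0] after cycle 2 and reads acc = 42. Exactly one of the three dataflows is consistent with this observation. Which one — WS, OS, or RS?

WS (2×2 grid), PE[1][0]:
  t=0 PE[1][0]: acc=0 h=0 v=0
  t=1 PE[1][0]: acc=29 h=4 v=29
  t=2 PE[1][0]: acc=23 h=1 v=23
OS (2×2 grid), PE[1][0]:
  t=0 PE[1][0]: acc=0 h=0 v=0
  t=1 PE[1][0]: acc=18 h=6 v=3
  t=2 PE[1][0]: acc=23 h=1 v=5
RS (2×2 grid), PE[1][0]:
  t=0 PE[1][0]: acc=0 h=0 v=0
  t=1 PE[1][0]: acc=18 h=18 v=3
  t=2 PE[1][0]: acc=42 h=42 v=7

dataflow = RS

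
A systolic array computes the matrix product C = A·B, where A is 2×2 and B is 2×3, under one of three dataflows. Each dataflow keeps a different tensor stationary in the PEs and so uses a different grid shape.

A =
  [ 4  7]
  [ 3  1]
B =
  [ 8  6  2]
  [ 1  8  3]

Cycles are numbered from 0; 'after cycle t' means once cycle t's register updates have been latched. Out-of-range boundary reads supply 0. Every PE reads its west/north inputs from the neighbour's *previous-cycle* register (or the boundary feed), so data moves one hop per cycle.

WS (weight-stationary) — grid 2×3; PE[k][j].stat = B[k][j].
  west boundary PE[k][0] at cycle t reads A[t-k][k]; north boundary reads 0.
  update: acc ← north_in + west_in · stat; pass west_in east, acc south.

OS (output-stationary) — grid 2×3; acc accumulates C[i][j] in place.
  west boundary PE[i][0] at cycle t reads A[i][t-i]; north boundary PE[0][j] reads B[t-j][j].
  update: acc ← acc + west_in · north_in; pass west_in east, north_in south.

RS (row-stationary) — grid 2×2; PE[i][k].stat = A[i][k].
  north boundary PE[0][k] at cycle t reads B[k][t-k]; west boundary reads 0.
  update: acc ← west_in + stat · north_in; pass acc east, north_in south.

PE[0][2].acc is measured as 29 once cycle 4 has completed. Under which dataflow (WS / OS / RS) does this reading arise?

dataflow = OS

WS [2×3] PE[0][2] across cycles:
  @0  [0,2]  acc 0  |  →0  ↓0
  @1  [0,2]  acc 0  |  →0  ↓0
  @2  [0,2]  acc 8  |  →4  ↓8
  @3  [0,2]  acc 6  |  →3  ↓6
  @4  [0,2]  acc 0  |  →0  ↓0
OS [2×3] PE[0][2] across cycles:
  @0  [0,2]  acc 0  |  →0  ↓0
  @1  [0,2]  acc 0  |  →0  ↓0
  @2  [0,2]  acc 8  |  →4  ↓2
  @3  [0,2]  acc 29  |  →7  ↓3
  @4  [0,2]  acc 29  |  →0  ↓0
— RS: 2×2 array has no PE[0][2].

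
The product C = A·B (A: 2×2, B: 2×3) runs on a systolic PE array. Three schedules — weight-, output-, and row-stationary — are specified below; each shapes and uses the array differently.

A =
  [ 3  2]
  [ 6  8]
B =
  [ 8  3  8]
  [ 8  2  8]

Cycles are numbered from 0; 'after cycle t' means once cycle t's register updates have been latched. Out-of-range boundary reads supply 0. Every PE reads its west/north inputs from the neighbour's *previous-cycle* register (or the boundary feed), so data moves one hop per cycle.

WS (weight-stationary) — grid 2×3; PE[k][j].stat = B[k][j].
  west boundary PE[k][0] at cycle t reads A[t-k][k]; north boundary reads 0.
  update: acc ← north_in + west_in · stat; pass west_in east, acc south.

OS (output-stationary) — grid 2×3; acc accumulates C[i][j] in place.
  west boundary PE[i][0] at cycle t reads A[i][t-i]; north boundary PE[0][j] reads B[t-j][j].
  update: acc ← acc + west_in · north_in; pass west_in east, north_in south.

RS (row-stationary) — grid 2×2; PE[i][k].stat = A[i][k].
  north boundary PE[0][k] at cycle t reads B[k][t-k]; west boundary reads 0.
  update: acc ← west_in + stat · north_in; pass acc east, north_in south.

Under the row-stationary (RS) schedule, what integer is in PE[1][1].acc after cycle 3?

PE[1][1].acc = 34

RS (2×2). Following PE[1][1] plus its west/north inputs:
  c0 r0c1: 0 / 0 / 0
  c0 r1c0: 0 / 0 / 0
  c0 r1c1: 0 / 0 / 0
  c1 r0c1: 40 / 40 / 8
  c1 r1c0: 48 / 48 / 8
  c1 r1c1: 0 / 0 / 0
  c2 r0c1: 13 / 13 / 2
  c2 r1c0: 18 / 18 / 3
  c2 r1c1: 112 / 112 / 8
  c3 r0c1: 40 / 40 / 8
  c3 r1c0: 48 / 48 / 8
  c3 r1c1: 34 / 34 / 2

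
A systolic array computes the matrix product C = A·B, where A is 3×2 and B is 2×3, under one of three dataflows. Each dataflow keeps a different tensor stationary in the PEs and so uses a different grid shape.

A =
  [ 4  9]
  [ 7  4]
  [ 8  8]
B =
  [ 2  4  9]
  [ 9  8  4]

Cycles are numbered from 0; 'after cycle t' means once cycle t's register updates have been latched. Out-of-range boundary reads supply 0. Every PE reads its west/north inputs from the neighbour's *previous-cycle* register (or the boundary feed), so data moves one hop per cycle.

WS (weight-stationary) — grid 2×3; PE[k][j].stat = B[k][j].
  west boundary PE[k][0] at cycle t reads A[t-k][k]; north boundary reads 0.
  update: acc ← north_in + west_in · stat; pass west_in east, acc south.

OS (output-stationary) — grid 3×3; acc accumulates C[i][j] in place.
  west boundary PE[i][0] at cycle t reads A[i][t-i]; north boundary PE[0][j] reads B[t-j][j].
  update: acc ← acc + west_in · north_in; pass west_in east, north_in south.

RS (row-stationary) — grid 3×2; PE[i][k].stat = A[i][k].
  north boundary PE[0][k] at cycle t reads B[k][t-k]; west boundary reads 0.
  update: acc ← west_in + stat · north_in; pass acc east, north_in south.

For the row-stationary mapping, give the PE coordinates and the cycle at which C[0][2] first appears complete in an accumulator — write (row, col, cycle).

Under RS, C[0][2] lands at PE[0][1]:
  @0  [0,1]  acc 0  |  →0  ↓0
  @1  [0,1]  acc 89  |  →89  ↓9
  @2  [0,1]  acc 88  |  →88  ↓8
  @3  [0,1]  acc 72  |  →72  ↓4

(row, col, cycle) = (0, 1, 3)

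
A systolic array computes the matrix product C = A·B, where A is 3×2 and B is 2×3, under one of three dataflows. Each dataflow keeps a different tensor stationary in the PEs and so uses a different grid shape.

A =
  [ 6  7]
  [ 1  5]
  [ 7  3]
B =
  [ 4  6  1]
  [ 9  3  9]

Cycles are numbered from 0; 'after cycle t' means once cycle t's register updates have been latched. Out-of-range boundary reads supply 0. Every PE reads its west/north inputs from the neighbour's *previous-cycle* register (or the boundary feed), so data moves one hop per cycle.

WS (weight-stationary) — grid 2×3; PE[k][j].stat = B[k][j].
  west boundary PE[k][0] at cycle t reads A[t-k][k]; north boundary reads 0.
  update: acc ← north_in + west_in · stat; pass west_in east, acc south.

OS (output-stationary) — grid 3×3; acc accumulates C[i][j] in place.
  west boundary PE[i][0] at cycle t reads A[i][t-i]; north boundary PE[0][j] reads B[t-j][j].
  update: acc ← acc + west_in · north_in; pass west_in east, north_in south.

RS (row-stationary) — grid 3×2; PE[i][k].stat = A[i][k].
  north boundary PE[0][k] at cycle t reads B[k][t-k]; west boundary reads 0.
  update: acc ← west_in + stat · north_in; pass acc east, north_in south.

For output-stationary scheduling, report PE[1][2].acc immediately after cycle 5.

PE[1][2].acc = 46

Tracing OS — 3×3 array, target PE[1][2]:
  c0 r0c2: 0 / 0 / 0
  c0 r1c1: 0 / 0 / 0
  c0 r1c2: 0 / 0 / 0
  c1 r0c2: 0 / 0 / 0
  c1 r1c1: 0 / 0 / 0
  c1 r1c2: 0 / 0 / 0
  c2 r0c2: 6 / 6 / 1
  c2 r1c1: 6 / 1 / 6
  c2 r1c2: 0 / 0 / 0
  c3 r0c2: 69 / 7 / 9
  c3 r1c1: 21 / 5 / 3
  c3 r1c2: 1 / 1 / 1
  c4 r0c2: 69 / 0 / 0
  c4 r1c1: 21 / 0 / 0
  c4 r1c2: 46 / 5 / 9
  c5 r0c2: 69 / 0 / 0
  c5 r1c1: 21 / 0 / 0
  c5 r1c2: 46 / 0 / 0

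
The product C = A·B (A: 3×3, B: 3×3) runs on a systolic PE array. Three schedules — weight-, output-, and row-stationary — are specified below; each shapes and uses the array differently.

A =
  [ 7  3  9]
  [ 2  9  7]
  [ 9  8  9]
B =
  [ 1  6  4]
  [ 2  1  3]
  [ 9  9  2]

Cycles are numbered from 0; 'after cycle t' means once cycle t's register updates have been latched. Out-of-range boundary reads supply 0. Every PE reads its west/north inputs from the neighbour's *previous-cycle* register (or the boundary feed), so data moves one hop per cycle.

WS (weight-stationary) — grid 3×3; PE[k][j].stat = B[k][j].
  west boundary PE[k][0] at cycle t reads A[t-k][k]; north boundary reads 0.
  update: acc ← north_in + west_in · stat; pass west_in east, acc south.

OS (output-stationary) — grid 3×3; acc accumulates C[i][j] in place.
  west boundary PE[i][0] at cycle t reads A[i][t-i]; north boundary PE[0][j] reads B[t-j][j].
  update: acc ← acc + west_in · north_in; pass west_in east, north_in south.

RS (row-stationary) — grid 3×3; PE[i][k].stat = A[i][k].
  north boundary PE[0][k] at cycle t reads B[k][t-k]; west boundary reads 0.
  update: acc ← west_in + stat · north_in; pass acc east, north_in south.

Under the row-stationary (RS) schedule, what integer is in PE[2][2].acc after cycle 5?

PE[2][2].acc = 143

RS 3×3: PE[2][2] cycle-by-cycle (with neighbour feeds):
  [0] (1,2) acc=0 (h:0 v:0)
  [0] (2,1) acc=0 (h:0 v:0)
  [0] (2,2) acc=0 (h:0 v:0)
  [1] (1,2) acc=0 (h:0 v:0)
  [1] (2,1) acc=0 (h:0 v:0)
  [1] (2,2) acc=0 (h:0 v:0)
  [2] (1,2) acc=0 (h:0 v:0)
  [2] (2,1) acc=0 (h:0 v:0)
  [2] (2,2) acc=0 (h:0 v:0)
  [3] (1,2) acc=83 (h:83 v:9)
  [3] (2,1) acc=25 (h:25 v:2)
  [3] (2,2) acc=0 (h:0 v:0)
  [4] (1,2) acc=84 (h:84 v:9)
  [4] (2,1) acc=62 (h:62 v:1)
  [4] (2,2) acc=106 (h:106 v:9)
  [5] (1,2) acc=49 (h:49 v:2)
  [5] (2,1) acc=60 (h:60 v:3)
  [5] (2,2) acc=143 (h:143 v:9)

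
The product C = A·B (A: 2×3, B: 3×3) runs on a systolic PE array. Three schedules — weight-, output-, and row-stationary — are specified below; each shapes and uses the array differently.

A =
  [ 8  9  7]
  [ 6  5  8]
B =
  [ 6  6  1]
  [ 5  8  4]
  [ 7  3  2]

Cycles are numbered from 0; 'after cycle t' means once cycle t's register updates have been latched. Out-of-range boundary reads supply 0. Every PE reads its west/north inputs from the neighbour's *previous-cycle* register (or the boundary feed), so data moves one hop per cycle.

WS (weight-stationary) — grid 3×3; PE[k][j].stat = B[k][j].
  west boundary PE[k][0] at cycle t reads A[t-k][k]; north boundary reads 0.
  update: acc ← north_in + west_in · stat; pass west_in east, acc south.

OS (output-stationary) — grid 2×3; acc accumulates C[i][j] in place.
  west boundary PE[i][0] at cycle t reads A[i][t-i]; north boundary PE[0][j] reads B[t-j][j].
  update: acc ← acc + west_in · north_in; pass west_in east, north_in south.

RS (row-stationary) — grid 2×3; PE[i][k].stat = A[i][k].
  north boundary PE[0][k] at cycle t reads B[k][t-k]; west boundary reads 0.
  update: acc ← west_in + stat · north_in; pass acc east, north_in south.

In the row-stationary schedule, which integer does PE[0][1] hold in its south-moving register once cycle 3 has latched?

RS 2×3: PE[0][1] cycle-by-cycle (with neighbour feeds):
  cycle 0: PE[0][0] → acc 48, east 48, south 6
  cycle 0: PE[0][1] → acc 0, east 0, south 0
  cycle 1: PE[0][0] → acc 48, east 48, south 6
  cycle 1: PE[0][1] → acc 93, east 93, south 5
  cycle 2: PE[0][0] → acc 8, east 8, south 1
  cycle 2: PE[0][1] → acc 120, east 120, south 8
  cycle 3: PE[0][0] → acc 0, east 0, south 0
  cycle 3: PE[0][1] → acc 44, east 44, south 4

register = 4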